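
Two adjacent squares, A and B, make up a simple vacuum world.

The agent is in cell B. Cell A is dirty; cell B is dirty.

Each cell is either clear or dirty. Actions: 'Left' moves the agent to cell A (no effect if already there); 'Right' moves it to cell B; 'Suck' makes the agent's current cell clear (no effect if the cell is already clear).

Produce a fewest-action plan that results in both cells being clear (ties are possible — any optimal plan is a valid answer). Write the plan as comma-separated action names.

1. Suck → loc=B A=dirty B=clear
2. Left → loc=A A=dirty B=clear
3. Suck → loc=A A=clear B=clear
min 3: Suck B + move + Suck A

Suck, Left, Suck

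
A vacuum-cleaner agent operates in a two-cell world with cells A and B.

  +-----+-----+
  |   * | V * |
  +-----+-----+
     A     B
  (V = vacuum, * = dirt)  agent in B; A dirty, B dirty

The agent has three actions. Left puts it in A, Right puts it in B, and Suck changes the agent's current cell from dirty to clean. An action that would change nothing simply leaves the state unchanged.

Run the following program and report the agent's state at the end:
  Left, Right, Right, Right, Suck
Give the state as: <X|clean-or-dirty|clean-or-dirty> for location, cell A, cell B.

<B|dirty|clean>

[1] after Left: <A|dirty|dirty>
[2] after Right: <B|dirty|dirty>
[3] after Right: <B|dirty|dirty>
[4] after Right: <B|dirty|dirty>
[5] after Suck: <B|dirty|clean>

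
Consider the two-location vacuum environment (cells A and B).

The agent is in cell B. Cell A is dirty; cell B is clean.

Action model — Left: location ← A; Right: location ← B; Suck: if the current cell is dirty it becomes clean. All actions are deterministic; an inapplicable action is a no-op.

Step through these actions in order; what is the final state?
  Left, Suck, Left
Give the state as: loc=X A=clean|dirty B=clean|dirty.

loc=A A=clean B=clean

t=1 Left ⇒ loc=A A=dirty B=clean
t=2 Suck ⇒ loc=A A=clean B=clean
t=3 Left ⇒ loc=A A=clean B=clean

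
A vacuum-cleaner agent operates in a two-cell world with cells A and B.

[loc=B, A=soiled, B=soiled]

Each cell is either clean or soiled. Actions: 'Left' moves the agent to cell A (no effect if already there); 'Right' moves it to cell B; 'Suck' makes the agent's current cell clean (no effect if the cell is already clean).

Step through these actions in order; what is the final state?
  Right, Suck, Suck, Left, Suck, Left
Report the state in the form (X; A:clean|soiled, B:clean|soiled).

Right (#1): (B; A:soiled, B:soiled)
Suck (#2): (B; A:soiled, B:clean)
Suck (#3): (B; A:soiled, B:clean)
Left (#4): (A; A:soiled, B:clean)
Suck (#5): (A; A:clean, B:clean)
Left (#6): (A; A:clean, B:clean)

(A; A:clean, B:clean)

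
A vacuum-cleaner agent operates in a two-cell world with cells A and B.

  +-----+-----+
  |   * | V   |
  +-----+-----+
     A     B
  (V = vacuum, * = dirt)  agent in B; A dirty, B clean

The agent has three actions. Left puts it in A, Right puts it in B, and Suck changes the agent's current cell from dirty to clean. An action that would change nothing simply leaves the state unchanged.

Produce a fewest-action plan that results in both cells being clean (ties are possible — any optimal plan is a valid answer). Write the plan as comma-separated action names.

Left, Suck

step 1/2 (Left): <A|dirty|clean>
step 2/2 (Suck): <A|clean|clean>
min 2: go A then Suck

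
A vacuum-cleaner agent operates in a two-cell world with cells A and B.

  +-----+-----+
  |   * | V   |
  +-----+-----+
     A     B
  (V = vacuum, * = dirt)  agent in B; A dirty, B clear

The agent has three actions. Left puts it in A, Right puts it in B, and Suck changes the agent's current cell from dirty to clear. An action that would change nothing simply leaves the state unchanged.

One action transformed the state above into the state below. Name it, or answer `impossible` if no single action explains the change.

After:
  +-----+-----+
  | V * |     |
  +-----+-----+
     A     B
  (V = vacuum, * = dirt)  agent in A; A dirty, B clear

try  Left: (A; A:dirty, B:clear)  ← match
try Right: (B; A:dirty, B:clear)
try  Suck: (B; A:dirty, B:clear)

Left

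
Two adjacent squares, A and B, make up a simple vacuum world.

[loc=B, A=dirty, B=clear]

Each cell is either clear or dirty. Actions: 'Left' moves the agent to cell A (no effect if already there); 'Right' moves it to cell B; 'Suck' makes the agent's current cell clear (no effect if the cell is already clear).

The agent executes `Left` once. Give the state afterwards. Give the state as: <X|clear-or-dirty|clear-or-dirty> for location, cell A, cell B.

start: <B|dirty|clear>
1) do Left; now <A|dirty|clear>

<A|dirty|clear>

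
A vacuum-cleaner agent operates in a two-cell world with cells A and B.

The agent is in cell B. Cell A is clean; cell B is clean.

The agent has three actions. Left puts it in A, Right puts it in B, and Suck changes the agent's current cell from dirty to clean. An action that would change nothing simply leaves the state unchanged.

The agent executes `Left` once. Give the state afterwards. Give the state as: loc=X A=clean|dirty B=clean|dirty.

start: loc=B A=clean B=clean
1. Left → loc=A A=clean B=clean

loc=A A=clean B=clean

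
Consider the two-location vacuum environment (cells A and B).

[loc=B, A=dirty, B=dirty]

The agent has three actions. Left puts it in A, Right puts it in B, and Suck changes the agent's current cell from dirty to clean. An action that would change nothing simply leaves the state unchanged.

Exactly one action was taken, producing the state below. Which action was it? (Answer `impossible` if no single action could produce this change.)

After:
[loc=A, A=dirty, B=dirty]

Left

try  Left: loc=A A=dirty B=dirty  ← match
try Right: loc=B A=dirty B=dirty
try  Suck: loc=B A=dirty B=clean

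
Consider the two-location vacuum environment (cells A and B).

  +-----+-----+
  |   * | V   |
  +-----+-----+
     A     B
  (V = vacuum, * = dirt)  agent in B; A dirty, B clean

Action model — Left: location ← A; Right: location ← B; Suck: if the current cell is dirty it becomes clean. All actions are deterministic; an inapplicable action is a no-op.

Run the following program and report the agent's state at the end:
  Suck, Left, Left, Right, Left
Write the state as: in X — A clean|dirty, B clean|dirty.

step 1/5 (Suck): in B — A dirty, B clean
step 2/5 (Left): in A — A dirty, B clean
step 3/5 (Left): in A — A dirty, B clean
step 4/5 (Right): in B — A dirty, B clean
step 5/5 (Left): in A — A dirty, B clean

in A — A dirty, B clean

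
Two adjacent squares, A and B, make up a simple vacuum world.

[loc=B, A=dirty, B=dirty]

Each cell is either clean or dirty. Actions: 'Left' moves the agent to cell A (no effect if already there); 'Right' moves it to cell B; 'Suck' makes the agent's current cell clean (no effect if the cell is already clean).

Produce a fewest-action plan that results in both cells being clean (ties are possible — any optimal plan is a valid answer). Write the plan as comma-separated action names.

1. Suck → <B|dirty|clean>
2. Left → <A|dirty|clean>
3. Suck → <A|clean|clean>
min 3: Suck B + move + Suck A

Suck, Left, Suck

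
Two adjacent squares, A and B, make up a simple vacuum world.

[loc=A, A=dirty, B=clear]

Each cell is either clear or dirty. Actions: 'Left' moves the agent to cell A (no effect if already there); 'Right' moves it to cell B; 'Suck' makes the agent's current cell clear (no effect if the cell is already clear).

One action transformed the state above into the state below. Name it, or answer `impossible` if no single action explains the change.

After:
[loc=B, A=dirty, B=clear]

Right

try  Left: in A — A dirty, B clear
try Right: in B — A dirty, B clear  ← match
try  Suck: in A — A clear, B clear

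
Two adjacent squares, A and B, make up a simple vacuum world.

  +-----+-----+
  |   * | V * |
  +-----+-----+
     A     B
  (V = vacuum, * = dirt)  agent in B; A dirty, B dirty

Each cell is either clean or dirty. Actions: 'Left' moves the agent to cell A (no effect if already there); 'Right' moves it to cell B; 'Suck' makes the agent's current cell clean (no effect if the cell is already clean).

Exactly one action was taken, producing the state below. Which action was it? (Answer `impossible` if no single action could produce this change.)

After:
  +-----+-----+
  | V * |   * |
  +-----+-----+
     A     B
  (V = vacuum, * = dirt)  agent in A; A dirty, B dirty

Left

try  Left: loc=A A=dirty B=dirty  ← match
try Right: loc=B A=dirty B=dirty
try  Suck: loc=B A=dirty B=clean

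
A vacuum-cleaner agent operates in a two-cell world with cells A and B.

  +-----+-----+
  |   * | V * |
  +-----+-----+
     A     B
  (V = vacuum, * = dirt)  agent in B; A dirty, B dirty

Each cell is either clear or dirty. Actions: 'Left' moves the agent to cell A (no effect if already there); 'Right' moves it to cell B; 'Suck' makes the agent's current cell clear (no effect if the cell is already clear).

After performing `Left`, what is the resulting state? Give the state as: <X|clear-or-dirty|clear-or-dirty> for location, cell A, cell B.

<A|dirty|dirty>

start: <B|dirty|dirty>
1. Left → <A|dirty|dirty>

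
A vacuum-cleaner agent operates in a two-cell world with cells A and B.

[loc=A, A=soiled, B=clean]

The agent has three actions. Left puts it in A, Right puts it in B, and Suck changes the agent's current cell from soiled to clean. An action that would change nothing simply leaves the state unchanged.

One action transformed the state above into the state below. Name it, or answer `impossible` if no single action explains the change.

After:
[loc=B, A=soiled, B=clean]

Right

try  Left: <A|soiled|clean>
try Right: <B|soiled|clean>  ← match
try  Suck: <A|clean|clean>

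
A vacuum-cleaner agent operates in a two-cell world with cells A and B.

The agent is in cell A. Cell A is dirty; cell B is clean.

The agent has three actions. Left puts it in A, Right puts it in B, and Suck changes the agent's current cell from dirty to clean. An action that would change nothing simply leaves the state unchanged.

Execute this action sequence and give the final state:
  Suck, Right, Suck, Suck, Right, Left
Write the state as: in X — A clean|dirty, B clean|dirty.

1) do Suck; now in A — A clean, B clean
2) do Right; now in B — A clean, B clean
3) do Suck; now in B — A clean, B clean
4) do Suck; now in B — A clean, B clean
5) do Right; now in B — A clean, B clean
6) do Left; now in A — A clean, B clean

in A — A clean, B clean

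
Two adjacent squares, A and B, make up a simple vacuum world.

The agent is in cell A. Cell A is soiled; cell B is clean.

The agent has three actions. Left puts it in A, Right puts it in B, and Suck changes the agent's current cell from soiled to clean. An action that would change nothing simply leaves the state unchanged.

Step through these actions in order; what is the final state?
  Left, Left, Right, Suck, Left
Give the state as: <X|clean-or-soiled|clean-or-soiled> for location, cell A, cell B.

1) do Left; now <A|soiled|clean>
2) do Left; now <A|soiled|clean>
3) do Right; now <B|soiled|clean>
4) do Suck; now <B|soiled|clean>
5) do Left; now <A|soiled|clean>

<A|soiled|clean>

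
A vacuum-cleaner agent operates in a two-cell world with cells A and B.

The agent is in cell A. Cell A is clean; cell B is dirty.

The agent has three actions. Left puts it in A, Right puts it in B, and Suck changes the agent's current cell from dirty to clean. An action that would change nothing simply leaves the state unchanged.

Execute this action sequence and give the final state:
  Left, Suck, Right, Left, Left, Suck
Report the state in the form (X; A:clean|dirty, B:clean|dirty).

step 1/6 (Left): (A; A:clean, B:dirty)
step 2/6 (Suck): (A; A:clean, B:dirty)
step 3/6 (Right): (B; A:clean, B:dirty)
step 4/6 (Left): (A; A:clean, B:dirty)
step 5/6 (Left): (A; A:clean, B:dirty)
step 6/6 (Suck): (A; A:clean, B:dirty)

(A; A:clean, B:dirty)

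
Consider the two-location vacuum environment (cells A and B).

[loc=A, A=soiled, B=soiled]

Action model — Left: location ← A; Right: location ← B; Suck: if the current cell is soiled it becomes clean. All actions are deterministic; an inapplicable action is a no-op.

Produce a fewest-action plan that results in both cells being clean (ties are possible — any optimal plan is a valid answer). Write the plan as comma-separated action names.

1) do Suck; now <A|clean|soiled>
2) do Right; now <B|clean|soiled>
3) do Suck; now <B|clean|clean>
min 3: Suck A + move + Suck B

Suck, Right, Suck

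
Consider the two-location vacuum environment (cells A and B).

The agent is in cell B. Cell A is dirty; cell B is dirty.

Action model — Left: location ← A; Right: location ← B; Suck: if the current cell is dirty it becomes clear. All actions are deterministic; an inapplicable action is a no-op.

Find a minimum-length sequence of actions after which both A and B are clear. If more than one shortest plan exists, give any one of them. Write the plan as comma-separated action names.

Suck, Left, Suck

Suck (#1): <B|dirty|clear>
Left (#2): <A|dirty|clear>
Suck (#3): <A|clear|clear>
min 3: Suck B + move + Suck A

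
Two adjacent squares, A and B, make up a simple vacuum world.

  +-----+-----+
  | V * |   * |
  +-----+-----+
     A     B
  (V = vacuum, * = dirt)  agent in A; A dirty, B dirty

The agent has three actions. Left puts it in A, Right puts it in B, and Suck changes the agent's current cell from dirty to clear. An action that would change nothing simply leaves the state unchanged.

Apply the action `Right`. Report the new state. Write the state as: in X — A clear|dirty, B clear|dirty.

in B — A dirty, B dirty

start: in A — A dirty, B dirty
1. Right → in B — A dirty, B dirty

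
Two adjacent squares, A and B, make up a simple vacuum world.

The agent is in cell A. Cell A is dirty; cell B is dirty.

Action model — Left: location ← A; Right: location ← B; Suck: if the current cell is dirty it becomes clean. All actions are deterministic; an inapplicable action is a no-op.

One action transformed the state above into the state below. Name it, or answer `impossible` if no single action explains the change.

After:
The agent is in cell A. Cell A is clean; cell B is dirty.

try  Left: <A|dirty|dirty>
try Right: <B|dirty|dirty>
try  Suck: <A|clean|dirty>  ← match

Suck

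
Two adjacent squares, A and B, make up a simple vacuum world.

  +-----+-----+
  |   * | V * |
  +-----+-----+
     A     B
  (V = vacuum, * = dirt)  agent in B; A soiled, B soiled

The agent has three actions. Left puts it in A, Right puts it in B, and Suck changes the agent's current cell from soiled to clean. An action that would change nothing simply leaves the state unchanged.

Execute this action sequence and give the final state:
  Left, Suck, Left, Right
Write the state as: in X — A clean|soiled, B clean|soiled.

in B — A clean, B soiled

1) do Left; now in A — A soiled, B soiled
2) do Suck; now in A — A clean, B soiled
3) do Left; now in A — A clean, B soiled
4) do Right; now in B — A clean, B soiled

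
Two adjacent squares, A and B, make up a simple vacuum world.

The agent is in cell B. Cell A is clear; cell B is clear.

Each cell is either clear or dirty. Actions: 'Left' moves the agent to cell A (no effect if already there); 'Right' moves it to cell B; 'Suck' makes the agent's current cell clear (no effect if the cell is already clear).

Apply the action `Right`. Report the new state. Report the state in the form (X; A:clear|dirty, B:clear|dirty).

start: (B; A:clear, B:clear)
t=1 Right ⇒ (B; A:clear, B:clear)

(B; A:clear, B:clear)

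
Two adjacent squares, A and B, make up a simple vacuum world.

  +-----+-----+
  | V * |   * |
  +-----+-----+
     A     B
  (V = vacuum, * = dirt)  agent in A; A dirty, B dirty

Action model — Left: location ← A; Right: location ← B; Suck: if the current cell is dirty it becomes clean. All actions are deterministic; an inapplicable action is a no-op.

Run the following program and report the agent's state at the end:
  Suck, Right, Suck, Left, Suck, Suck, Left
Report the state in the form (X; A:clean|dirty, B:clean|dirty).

step 1/7 (Suck): (A; A:clean, B:dirty)
step 2/7 (Right): (B; A:clean, B:dirty)
step 3/7 (Suck): (B; A:clean, B:clean)
step 4/7 (Left): (A; A:clean, B:clean)
step 5/7 (Suck): (A; A:clean, B:clean)
step 6/7 (Suck): (A; A:clean, B:clean)
step 7/7 (Left): (A; A:clean, B:clean)

(A; A:clean, B:clean)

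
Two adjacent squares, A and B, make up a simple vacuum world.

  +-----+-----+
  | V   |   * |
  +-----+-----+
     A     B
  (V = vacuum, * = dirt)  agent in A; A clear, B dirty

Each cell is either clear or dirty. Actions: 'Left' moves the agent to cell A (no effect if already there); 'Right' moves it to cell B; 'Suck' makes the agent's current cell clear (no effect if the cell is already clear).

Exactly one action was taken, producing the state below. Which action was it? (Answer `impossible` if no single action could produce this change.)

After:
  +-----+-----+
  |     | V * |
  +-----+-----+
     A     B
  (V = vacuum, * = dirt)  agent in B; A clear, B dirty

try  Left: in A — A clear, B dirty
try Right: in B — A clear, B dirty  ← match
try  Suck: in A — A clear, B dirty

Right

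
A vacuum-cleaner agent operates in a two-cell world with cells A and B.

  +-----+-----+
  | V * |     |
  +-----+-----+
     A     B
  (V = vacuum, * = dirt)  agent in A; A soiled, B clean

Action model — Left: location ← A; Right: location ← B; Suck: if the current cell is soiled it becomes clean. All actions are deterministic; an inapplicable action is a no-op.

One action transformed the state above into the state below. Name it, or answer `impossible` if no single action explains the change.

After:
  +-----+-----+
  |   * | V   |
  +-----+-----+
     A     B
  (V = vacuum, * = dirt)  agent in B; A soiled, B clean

Right

try  Left: loc=A A=soiled B=clean
try Right: loc=B A=soiled B=clean  ← match
try  Suck: loc=A A=clean B=clean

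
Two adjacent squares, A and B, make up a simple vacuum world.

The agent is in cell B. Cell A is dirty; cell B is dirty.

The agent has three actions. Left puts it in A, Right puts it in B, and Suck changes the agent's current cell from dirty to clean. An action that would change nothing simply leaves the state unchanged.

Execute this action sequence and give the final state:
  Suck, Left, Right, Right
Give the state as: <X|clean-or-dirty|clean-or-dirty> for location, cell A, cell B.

<B|dirty|clean>

1. Suck → <B|dirty|clean>
2. Left → <A|dirty|clean>
3. Right → <B|dirty|clean>
4. Right → <B|dirty|clean>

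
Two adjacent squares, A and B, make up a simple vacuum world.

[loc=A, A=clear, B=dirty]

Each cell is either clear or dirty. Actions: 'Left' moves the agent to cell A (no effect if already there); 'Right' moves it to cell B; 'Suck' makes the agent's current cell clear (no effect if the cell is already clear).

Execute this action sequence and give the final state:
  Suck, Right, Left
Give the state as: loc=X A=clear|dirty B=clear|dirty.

[1] after Suck: loc=A A=clear B=dirty
[2] after Right: loc=B A=clear B=dirty
[3] after Left: loc=A A=clear B=dirty

loc=A A=clear B=dirty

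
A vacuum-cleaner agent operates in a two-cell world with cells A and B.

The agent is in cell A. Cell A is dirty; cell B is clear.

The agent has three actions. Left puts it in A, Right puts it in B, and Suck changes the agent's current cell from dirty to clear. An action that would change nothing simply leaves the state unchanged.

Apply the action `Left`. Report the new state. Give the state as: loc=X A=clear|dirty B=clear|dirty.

loc=A A=dirty B=clear

start: loc=A A=dirty B=clear
1. Left → loc=A A=dirty B=clear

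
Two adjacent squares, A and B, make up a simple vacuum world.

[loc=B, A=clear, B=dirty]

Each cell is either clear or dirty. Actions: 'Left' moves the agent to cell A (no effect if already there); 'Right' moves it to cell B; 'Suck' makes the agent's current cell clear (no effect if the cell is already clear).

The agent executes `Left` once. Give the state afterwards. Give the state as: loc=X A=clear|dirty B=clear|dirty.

loc=A A=clear B=dirty

start: loc=B A=clear B=dirty
step 1/1 (Left): loc=A A=clear B=dirty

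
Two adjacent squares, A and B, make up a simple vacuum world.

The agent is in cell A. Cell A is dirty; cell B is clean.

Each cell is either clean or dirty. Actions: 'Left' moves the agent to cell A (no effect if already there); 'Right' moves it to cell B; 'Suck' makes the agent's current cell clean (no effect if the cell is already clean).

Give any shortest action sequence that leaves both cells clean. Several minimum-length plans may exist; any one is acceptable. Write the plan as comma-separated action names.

Suck

1) do Suck; now in A — A clean, B clean
min 1: A is dirty, one Suck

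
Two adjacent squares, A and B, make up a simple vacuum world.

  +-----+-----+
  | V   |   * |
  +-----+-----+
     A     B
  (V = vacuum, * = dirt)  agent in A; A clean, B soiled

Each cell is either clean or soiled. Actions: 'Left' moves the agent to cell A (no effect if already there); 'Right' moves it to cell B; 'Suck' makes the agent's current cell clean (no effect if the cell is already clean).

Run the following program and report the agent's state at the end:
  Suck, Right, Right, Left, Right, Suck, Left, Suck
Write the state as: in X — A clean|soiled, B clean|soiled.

in A — A clean, B clean

1. Suck → in A — A clean, B soiled
2. Right → in B — A clean, B soiled
3. Right → in B — A clean, B soiled
4. Left → in A — A clean, B soiled
5. Right → in B — A clean, B soiled
6. Suck → in B — A clean, B clean
7. Left → in A — A clean, B clean
8. Suck → in A — A clean, B clean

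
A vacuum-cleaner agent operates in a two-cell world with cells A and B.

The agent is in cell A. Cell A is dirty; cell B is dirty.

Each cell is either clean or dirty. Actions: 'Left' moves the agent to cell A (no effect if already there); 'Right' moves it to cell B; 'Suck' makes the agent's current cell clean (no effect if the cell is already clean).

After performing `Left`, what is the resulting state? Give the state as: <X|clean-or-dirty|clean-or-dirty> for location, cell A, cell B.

<A|dirty|dirty>

start: <A|dirty|dirty>
[1] after Left: <A|dirty|dirty>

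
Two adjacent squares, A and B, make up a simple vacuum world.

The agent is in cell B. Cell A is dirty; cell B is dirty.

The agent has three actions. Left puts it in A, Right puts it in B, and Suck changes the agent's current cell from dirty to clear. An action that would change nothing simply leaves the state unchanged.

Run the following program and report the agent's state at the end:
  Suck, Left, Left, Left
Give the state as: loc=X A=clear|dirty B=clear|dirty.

1) do Suck; now loc=B A=dirty B=clear
2) do Left; now loc=A A=dirty B=clear
3) do Left; now loc=A A=dirty B=clear
4) do Left; now loc=A A=dirty B=clear

loc=A A=dirty B=clear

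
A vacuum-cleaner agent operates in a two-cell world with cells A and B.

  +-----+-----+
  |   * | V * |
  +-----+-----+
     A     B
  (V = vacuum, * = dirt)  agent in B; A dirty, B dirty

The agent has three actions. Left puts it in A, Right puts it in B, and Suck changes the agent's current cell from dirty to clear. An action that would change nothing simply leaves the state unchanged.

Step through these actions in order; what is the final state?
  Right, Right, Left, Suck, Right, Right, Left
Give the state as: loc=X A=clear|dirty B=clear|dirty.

loc=A A=clear B=dirty

1. Right → loc=B A=dirty B=dirty
2. Right → loc=B A=dirty B=dirty
3. Left → loc=A A=dirty B=dirty
4. Suck → loc=A A=clear B=dirty
5. Right → loc=B A=clear B=dirty
6. Right → loc=B A=clear B=dirty
7. Left → loc=A A=clear B=dirty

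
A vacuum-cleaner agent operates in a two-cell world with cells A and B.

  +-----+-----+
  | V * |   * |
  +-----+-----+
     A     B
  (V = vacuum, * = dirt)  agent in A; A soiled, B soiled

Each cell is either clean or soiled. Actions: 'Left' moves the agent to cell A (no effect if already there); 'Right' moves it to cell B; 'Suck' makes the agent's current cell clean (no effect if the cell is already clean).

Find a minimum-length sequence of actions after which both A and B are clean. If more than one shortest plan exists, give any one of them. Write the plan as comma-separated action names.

[1] after Suck: (A; A:clean, B:soiled)
[2] after Right: (B; A:clean, B:soiled)
[3] after Suck: (B; A:clean, B:clean)
min 3: Suck A + move + Suck B

Suck, Right, Suck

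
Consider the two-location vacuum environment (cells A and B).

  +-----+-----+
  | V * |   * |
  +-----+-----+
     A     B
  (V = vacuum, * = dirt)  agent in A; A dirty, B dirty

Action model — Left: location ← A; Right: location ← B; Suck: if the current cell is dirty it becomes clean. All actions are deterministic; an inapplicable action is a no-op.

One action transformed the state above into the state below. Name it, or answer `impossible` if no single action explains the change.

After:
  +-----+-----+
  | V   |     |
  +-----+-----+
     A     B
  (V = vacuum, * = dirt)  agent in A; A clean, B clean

try  Left: loc=A A=dirty B=dirty
try Right: loc=B A=dirty B=dirty
try  Suck: loc=A A=clean B=dirty
no single action produces the after-state

impossible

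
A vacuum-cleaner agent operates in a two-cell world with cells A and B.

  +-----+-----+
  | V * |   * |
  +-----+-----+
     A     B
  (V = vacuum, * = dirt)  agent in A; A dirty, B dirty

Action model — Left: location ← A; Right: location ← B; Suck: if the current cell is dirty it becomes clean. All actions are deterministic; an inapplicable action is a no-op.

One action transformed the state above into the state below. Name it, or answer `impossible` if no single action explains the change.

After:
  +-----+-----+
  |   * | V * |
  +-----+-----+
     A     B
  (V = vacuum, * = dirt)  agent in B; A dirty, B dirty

Right

try  Left: <A|dirty|dirty>
try Right: <B|dirty|dirty>  ← match
try  Suck: <A|clean|dirty>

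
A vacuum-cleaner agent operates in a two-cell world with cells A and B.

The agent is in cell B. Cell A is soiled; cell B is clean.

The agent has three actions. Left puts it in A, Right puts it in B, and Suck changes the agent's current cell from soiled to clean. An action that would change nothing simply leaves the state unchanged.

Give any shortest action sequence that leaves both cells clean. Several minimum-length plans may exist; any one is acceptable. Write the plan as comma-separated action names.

Left (#1): (A; A:soiled, B:clean)
Suck (#2): (A; A:clean, B:clean)
min 2: go A then Suck

Left, Suck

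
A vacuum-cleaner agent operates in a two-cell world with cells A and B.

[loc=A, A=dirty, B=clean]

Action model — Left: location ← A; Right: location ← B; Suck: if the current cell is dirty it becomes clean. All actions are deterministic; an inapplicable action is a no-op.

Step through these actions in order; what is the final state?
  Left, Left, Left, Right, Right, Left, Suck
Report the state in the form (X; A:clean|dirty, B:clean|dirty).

1. Left → (A; A:dirty, B:clean)
2. Left → (A; A:dirty, B:clean)
3. Left → (A; A:dirty, B:clean)
4. Right → (B; A:dirty, B:clean)
5. Right → (B; A:dirty, B:clean)
6. Left → (A; A:dirty, B:clean)
7. Suck → (A; A:clean, B:clean)

(A; A:clean, B:clean)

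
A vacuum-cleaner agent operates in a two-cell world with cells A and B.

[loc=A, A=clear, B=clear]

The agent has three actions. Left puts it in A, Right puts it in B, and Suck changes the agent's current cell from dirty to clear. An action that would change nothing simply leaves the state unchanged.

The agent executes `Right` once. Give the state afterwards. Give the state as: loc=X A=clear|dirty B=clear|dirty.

loc=B A=clear B=clear

start: loc=A A=clear B=clear
Right (#1): loc=B A=clear B=clear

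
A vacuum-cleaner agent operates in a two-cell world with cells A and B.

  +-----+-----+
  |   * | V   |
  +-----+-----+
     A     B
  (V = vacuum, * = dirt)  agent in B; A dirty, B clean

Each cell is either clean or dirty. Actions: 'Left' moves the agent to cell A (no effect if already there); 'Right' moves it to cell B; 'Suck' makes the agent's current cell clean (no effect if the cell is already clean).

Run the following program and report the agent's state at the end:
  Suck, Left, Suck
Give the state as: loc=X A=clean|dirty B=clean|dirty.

loc=A A=clean B=clean

1) do Suck; now loc=B A=dirty B=clean
2) do Left; now loc=A A=dirty B=clean
3) do Suck; now loc=A A=clean B=clean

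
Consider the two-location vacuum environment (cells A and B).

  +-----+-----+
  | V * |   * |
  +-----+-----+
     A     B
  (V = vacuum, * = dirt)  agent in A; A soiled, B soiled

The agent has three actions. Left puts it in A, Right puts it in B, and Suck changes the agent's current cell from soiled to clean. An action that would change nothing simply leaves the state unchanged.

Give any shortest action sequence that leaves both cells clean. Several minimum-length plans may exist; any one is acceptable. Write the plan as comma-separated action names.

Suck, Right, Suck

Suck (#1): in A — A clean, B soiled
Right (#2): in B — A clean, B soiled
Suck (#3): in B — A clean, B clean
min 3: Suck A + move + Suck B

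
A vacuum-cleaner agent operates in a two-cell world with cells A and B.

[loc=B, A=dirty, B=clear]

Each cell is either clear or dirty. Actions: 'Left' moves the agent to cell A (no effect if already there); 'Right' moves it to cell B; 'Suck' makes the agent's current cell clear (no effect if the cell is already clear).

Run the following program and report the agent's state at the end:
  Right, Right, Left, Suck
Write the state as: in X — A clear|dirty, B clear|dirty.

[1] after Right: in B — A dirty, B clear
[2] after Right: in B — A dirty, B clear
[3] after Left: in A — A dirty, B clear
[4] after Suck: in A — A clear, B clear

in A — A clear, B clear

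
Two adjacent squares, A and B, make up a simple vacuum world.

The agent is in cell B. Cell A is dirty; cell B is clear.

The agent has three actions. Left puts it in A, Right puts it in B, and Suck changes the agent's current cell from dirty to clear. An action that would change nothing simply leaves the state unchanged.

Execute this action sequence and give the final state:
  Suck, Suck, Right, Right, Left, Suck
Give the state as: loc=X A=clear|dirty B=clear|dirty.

1) do Suck; now loc=B A=dirty B=clear
2) do Suck; now loc=B A=dirty B=clear
3) do Right; now loc=B A=dirty B=clear
4) do Right; now loc=B A=dirty B=clear
5) do Left; now loc=A A=dirty B=clear
6) do Suck; now loc=A A=clear B=clear

loc=A A=clear B=clear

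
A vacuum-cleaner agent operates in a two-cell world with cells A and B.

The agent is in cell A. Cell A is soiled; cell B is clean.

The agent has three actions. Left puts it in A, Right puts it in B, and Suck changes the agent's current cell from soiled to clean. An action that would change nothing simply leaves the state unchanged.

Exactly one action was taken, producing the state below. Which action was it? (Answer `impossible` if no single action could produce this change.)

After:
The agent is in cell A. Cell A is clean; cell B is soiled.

impossible

try  Left: loc=A A=soiled B=clean
try Right: loc=B A=soiled B=clean
try  Suck: loc=A A=clean B=clean
no single action produces the after-state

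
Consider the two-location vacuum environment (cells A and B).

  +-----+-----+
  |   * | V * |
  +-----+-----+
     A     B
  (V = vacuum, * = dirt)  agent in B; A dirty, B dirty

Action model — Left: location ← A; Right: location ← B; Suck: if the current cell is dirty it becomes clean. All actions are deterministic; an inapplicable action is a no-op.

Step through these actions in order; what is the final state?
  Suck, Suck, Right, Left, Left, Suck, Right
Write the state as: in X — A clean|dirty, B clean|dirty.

in B — A clean, B clean

1. Suck → in B — A dirty, B clean
2. Suck → in B — A dirty, B clean
3. Right → in B — A dirty, B clean
4. Left → in A — A dirty, B clean
5. Left → in A — A dirty, B clean
6. Suck → in A — A clean, B clean
7. Right → in B — A clean, B clean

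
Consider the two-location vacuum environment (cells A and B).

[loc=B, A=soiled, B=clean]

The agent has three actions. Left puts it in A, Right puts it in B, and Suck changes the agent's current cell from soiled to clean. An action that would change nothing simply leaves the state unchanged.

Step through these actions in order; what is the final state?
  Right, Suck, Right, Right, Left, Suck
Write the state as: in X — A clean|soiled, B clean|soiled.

in A — A clean, B clean

[1] after Right: in B — A soiled, B clean
[2] after Suck: in B — A soiled, B clean
[3] after Right: in B — A soiled, B clean
[4] after Right: in B — A soiled, B clean
[5] after Left: in A — A soiled, B clean
[6] after Suck: in A — A clean, B clean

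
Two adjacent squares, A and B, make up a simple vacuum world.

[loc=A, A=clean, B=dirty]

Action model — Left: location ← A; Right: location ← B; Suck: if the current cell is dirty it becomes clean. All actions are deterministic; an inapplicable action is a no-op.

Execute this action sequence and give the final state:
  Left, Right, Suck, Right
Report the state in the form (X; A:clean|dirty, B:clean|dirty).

1. Left → (A; A:clean, B:dirty)
2. Right → (B; A:clean, B:dirty)
3. Suck → (B; A:clean, B:clean)
4. Right → (B; A:clean, B:clean)

(B; A:clean, B:clean)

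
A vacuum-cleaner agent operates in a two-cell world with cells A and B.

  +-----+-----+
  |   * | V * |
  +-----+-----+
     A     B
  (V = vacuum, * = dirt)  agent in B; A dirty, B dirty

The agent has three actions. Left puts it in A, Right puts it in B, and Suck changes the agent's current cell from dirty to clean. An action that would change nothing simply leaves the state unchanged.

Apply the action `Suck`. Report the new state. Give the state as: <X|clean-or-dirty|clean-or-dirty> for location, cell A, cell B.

<B|dirty|clean>

start: <B|dirty|dirty>
t=1 Suck ⇒ <B|dirty|clean>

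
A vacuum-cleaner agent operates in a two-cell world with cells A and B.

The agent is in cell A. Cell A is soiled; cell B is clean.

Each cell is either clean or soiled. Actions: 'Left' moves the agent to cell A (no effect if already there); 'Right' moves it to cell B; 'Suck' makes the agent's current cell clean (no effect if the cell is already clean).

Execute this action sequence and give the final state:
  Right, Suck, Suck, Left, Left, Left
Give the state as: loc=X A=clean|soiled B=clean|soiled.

1. Right → loc=B A=soiled B=clean
2. Suck → loc=B A=soiled B=clean
3. Suck → loc=B A=soiled B=clean
4. Left → loc=A A=soiled B=clean
5. Left → loc=A A=soiled B=clean
6. Left → loc=A A=soiled B=clean

loc=A A=soiled B=clean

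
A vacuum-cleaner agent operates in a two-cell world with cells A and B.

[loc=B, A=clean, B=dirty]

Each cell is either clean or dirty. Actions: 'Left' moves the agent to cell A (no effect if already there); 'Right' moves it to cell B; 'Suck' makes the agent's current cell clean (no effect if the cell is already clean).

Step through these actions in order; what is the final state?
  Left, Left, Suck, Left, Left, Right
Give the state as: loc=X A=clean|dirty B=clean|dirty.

t=1 Left ⇒ loc=A A=clean B=dirty
t=2 Left ⇒ loc=A A=clean B=dirty
t=3 Suck ⇒ loc=A A=clean B=dirty
t=4 Left ⇒ loc=A A=clean B=dirty
t=5 Left ⇒ loc=A A=clean B=dirty
t=6 Right ⇒ loc=B A=clean B=dirty

loc=B A=clean B=dirty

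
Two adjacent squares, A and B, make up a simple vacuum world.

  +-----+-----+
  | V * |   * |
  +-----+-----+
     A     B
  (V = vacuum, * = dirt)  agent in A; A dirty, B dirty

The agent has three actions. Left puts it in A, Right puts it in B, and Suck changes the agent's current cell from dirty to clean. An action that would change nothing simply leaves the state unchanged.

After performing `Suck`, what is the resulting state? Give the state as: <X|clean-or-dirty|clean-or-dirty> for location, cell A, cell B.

<A|clean|dirty>

start: <A|dirty|dirty>
1) do Suck; now <A|clean|dirty>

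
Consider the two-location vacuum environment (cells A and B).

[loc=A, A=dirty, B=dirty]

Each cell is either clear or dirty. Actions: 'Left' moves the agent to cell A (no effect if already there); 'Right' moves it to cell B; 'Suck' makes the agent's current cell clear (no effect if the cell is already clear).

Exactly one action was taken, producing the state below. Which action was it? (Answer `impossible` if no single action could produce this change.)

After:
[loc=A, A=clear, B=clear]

try  Left: in A — A dirty, B dirty
try Right: in B — A dirty, B dirty
try  Suck: in A — A clear, B dirty
no single action produces the after-state

impossible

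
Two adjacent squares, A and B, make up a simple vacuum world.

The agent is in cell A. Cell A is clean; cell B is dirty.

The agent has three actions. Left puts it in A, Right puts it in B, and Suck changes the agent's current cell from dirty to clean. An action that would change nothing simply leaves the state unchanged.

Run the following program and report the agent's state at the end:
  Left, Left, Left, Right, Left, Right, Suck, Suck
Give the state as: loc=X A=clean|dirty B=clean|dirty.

t=1 Left ⇒ loc=A A=clean B=dirty
t=2 Left ⇒ loc=A A=clean B=dirty
t=3 Left ⇒ loc=A A=clean B=dirty
t=4 Right ⇒ loc=B A=clean B=dirty
t=5 Left ⇒ loc=A A=clean B=dirty
t=6 Right ⇒ loc=B A=clean B=dirty
t=7 Suck ⇒ loc=B A=clean B=clean
t=8 Suck ⇒ loc=B A=clean B=clean

loc=B A=clean B=clean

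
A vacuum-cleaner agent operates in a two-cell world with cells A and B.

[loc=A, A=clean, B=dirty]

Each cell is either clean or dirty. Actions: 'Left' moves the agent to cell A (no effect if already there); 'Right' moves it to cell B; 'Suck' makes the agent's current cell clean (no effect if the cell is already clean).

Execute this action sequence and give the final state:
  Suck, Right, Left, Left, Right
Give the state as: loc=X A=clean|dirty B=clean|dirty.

loc=B A=clean B=dirty

1. Suck → loc=A A=clean B=dirty
2. Right → loc=B A=clean B=dirty
3. Left → loc=A A=clean B=dirty
4. Left → loc=A A=clean B=dirty
5. Right → loc=B A=clean B=dirty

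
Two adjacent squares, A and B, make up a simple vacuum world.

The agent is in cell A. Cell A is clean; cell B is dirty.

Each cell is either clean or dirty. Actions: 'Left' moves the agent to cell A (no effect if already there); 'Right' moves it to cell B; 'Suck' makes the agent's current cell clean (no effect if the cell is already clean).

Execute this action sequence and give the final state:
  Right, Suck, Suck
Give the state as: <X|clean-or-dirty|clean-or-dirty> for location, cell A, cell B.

<B|clean|clean>

1. Right → <B|clean|dirty>
2. Suck → <B|clean|clean>
3. Suck → <B|clean|clean>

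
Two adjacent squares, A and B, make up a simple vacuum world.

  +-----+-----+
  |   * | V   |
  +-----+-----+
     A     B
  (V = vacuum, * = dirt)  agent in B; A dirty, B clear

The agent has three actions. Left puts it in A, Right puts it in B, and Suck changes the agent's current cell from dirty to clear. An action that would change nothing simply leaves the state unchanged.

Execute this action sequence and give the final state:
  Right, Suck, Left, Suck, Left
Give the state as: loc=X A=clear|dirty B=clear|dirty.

1) do Right; now loc=B A=dirty B=clear
2) do Suck; now loc=B A=dirty B=clear
3) do Left; now loc=A A=dirty B=clear
4) do Suck; now loc=A A=clear B=clear
5) do Left; now loc=A A=clear B=clear

loc=A A=clear B=clear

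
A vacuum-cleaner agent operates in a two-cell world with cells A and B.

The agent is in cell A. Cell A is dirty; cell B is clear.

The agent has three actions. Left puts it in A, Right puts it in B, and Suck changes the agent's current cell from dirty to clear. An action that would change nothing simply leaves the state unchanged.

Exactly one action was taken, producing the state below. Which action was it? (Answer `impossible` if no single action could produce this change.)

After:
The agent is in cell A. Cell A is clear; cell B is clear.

Suck

try  Left: loc=A A=dirty B=clear
try Right: loc=B A=dirty B=clear
try  Suck: loc=A A=clear B=clear  ← match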